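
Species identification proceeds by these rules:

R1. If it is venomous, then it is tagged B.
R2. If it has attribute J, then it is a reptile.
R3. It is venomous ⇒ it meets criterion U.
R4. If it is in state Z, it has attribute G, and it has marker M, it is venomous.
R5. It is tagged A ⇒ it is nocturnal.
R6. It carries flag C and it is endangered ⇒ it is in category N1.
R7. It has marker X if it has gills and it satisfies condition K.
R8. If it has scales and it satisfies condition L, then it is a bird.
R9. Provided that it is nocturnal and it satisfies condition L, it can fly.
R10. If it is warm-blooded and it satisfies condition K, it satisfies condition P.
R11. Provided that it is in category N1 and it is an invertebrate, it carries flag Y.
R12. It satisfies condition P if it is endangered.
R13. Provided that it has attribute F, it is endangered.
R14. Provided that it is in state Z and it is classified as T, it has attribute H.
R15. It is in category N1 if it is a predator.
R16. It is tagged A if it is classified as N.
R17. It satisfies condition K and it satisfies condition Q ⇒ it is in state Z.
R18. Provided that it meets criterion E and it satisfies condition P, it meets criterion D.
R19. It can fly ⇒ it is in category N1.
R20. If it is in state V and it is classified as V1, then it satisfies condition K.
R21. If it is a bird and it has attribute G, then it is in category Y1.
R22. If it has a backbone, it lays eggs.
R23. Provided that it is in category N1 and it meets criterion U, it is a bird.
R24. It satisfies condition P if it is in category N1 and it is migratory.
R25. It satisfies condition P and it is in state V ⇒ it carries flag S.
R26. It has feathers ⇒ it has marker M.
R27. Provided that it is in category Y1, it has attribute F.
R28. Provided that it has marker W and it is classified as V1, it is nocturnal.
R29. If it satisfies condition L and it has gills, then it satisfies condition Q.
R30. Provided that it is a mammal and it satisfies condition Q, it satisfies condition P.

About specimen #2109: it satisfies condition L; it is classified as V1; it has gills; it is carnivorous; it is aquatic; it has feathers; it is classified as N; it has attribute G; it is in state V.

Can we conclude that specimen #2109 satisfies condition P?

Yes

By R16 (it is classified as N): it is tagged A.
By R20 (it is in state V, it is classified as V1): it satisfies condition K.
By R26 (it has feathers): it has marker M.
By R29 (it satisfies condition L, it has gills): it satisfies condition Q.
By R5 (it is tagged A): it is nocturnal.
By R9 (it is nocturnal, it satisfies condition L): it can fly.
By R17 (it satisfies condition K, it satisfies condition Q): it is in state Z.
By R19 (it can fly): it is in category N1.
By R4 (it is in state Z, it has attribute G, it has marker M): it is venomous.
By R3 (it is venomous): it meets criterion U.
By R23 (it is in category N1, it meets criterion U): it is a bird.
By R21 (it is a bird, it has attribute G): it is in category Y1.
By R27 (it is in category Y1): it has attribute F.
By R13 (it has attribute F): it is endangered.
By R12 (it is endangered): it satisfies condition P.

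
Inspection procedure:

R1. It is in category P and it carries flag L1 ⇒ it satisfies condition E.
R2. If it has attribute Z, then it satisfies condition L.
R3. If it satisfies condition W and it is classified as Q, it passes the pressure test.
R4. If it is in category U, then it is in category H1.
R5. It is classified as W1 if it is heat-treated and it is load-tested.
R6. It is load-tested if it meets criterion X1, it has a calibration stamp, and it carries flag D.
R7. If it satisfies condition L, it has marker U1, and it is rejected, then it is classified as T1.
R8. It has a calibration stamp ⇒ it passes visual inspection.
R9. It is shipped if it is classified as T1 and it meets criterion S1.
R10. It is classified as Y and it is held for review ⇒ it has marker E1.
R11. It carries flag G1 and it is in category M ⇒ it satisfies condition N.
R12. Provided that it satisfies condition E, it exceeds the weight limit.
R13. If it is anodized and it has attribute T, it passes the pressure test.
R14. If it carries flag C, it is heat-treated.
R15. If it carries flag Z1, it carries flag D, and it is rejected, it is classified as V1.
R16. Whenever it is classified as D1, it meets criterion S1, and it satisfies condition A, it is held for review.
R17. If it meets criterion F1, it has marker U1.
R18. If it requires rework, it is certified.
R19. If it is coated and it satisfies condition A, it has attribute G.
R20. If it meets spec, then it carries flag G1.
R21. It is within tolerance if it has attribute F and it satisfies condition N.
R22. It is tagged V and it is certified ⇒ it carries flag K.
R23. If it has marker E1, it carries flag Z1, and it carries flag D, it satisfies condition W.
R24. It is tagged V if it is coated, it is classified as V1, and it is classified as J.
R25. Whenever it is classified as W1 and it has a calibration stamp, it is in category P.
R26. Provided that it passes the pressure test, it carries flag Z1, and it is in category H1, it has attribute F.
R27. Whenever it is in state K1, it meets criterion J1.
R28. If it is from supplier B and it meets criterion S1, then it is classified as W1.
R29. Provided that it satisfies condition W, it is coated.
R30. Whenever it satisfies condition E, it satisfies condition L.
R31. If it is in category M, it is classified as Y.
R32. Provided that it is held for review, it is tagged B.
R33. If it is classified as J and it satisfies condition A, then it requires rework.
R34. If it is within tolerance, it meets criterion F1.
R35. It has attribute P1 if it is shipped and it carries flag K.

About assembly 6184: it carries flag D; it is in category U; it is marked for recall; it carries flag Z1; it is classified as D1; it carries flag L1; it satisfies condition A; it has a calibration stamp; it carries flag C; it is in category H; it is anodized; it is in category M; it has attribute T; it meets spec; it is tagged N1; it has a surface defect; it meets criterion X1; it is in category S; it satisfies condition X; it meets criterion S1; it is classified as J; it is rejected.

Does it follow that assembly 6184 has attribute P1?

By R4 (it is in category U): it is in category H1.
By R6 (it meets criterion X1, it has a calibration stamp, it carries flag D): it is load-tested.
By R13 (it is anodized, it has attribute T): it passes the pressure test.
By R14 (it carries flag C): it is heat-treated.
By R15 (it carries flag Z1, it carries flag D, it is rejected): it is classified as V1.
By R16 (it is classified as D1, it meets criterion S1, it satisfies condition A): it is held for review.
By R20 (it meets spec): it carries flag G1.
By R26 (it passes the pressure test, it carries flag Z1, it is in category H1): it has attribute F.
By R31 (it is in category M): it is classified as Y.
By R33 (it is classified as J, it satisfies condition A): it requires rework.
By R5 (it is heat-treated, it is load-tested): it is classified as W1.
By R10 (it is classified as Y, it is held for review): it has marker E1.
By R11 (it carries flag G1, it is in category M): it satisfies condition N.
By R18 (it requires rework): it is certified.
By R21 (it has attribute F, it satisfies condition N): it is within tolerance.
By R23 (it has marker E1, it carries flag Z1, it carries flag D): it satisfies condition W.
By R25 (it is classified as W1, it has a calibration stamp): it is in category P.
By R29 (it satisfies condition W): it is coated.
By R34 (it is within tolerance): it meets criterion F1.
By R1 (it is in category P, it carries flag L1): it satisfies condition E.
By R17 (it meets criterion F1): it has marker U1.
By R24 (it is coated, it is classified as V1, it is classified as J): it is tagged V.
By R30 (it satisfies condition E): it satisfies condition L.
By R7 (it satisfies condition L, it has marker U1, it is rejected): it is classified as T1.
By R9 (it is classified as T1, it meets criterion S1): it is shipped.
By R22 (it is tagged V, it is certified): it carries flag K.
By R35 (it is shipped, it carries flag K): it has attribute P1.

Yes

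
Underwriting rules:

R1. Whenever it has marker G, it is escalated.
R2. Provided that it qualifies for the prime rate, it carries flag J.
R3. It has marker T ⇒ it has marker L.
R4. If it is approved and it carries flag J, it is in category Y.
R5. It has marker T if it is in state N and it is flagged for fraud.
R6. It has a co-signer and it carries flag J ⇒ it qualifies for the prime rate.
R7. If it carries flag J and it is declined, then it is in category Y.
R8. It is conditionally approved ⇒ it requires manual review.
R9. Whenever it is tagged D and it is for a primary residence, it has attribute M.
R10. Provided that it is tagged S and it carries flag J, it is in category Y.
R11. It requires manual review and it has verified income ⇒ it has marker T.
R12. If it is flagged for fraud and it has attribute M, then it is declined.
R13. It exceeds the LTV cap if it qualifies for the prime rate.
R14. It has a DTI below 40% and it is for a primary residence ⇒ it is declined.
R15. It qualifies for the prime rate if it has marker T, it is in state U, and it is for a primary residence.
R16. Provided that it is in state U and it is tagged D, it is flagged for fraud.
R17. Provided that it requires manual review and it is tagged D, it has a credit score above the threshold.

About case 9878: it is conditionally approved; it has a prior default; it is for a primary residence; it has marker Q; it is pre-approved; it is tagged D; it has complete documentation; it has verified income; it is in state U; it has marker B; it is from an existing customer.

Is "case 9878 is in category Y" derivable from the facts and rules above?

Yes

By R8 (it is conditionally approved): it requires manual review.
By R9 (it is tagged D, it is for a primary residence): it has attribute M.
By R11 (it requires manual review, it has verified income): it has marker T.
By R15 (it has marker T, it is in state U, it is for a primary residence): it qualifies for the prime rate.
By R16 (it is in state U, it is tagged D): it is flagged for fraud.
By R2 (it qualifies for the prime rate): it carries flag J.
By R12 (it is flagged for fraud, it has attribute M): it is declined.
By R7 (it carries flag J, it is declined): it is in category Y.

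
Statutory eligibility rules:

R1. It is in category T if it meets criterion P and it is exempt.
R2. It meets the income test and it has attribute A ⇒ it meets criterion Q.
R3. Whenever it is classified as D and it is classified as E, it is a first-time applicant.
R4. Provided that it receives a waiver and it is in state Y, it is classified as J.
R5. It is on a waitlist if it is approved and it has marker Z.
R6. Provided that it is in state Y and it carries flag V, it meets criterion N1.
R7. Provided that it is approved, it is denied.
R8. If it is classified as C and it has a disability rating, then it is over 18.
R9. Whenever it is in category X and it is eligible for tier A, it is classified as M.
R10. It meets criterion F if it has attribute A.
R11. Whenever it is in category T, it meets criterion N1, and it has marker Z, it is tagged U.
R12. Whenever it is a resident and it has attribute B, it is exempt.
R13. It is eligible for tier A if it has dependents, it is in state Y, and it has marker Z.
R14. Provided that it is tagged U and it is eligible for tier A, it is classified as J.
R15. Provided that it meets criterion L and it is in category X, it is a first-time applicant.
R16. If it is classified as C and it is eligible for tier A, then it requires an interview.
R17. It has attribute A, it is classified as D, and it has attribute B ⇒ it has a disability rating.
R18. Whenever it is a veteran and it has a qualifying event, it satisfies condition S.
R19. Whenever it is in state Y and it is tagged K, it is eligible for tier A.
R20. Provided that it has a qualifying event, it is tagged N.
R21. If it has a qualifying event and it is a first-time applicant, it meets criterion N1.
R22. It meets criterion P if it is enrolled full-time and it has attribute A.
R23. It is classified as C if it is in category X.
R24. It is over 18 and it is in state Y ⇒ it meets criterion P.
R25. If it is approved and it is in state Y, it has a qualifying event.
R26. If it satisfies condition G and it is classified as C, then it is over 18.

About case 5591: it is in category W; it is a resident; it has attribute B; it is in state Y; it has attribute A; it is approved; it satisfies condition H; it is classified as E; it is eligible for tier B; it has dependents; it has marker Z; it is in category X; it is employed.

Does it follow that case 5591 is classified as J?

Forward chaining from the given facts derives: is on a waitlist, is denied, meets criterion F, is exempt, is eligible for tier A, is classified as C, has a qualifying event, is classified as M, requires an interview, is tagged N.
Rules concluding "it is classified as J": R4 needs "it receives a waiver"; R14 needs "it is tagged U" — none of these are established.

No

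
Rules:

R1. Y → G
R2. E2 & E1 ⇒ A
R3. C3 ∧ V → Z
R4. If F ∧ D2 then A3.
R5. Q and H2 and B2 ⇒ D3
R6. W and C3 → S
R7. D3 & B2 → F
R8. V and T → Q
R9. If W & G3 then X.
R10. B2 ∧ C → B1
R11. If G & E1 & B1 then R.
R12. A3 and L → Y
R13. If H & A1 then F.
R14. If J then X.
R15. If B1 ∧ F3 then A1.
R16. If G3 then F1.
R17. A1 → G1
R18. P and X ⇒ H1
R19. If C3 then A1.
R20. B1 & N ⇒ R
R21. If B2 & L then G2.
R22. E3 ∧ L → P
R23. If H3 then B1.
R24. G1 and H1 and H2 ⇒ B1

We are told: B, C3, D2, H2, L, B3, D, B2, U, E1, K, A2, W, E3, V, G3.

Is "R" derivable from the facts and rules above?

Forward chaining from the given facts derives: Z, S, X, F1, A1, G2, P, G1, H1, B1.
Rules concluding R: R11 needs G; R20 needs N — none of these are established.

No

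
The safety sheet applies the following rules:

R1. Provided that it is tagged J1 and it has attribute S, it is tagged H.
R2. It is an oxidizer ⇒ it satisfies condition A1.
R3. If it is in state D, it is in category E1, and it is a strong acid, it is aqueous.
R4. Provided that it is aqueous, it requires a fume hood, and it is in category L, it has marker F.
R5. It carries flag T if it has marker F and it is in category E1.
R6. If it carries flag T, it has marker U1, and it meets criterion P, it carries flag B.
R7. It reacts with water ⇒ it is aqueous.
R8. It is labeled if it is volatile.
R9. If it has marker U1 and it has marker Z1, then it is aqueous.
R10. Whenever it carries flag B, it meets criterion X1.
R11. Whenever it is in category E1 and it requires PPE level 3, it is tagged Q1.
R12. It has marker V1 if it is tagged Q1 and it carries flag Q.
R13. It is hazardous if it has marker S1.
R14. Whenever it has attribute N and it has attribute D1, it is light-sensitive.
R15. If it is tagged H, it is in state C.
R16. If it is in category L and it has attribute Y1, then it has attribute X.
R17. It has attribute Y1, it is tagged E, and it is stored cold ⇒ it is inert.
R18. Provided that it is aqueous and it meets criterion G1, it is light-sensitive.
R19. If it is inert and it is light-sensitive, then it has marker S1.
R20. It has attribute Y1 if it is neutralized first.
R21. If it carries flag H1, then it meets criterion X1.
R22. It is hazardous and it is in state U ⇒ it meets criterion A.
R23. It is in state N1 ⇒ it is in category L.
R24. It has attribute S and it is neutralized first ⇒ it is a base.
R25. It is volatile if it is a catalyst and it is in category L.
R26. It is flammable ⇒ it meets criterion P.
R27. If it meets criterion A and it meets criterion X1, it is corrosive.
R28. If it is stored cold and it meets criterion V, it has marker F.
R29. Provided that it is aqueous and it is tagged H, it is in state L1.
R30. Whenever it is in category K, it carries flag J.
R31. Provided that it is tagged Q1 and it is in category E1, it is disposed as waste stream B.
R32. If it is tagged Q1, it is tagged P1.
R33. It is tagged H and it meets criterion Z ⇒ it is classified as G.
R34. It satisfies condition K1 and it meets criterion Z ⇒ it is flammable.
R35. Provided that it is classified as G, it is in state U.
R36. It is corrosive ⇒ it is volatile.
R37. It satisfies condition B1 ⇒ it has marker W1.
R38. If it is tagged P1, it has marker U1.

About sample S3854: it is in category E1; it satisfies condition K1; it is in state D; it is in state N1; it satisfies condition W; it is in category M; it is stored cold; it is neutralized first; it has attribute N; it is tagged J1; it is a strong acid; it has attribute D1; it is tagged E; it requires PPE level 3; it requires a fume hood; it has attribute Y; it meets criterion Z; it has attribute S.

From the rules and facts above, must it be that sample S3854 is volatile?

By R1 (it is tagged J1, it has attribute S): it is tagged H.
By R3 (it is in state D, it is in category E1, it is a strong acid): it is aqueous.
By R11 (it is in category E1, it requires PPE level 3): it is tagged Q1.
By R14 (it has attribute N, it has attribute D1): it is light-sensitive.
By R20 (it is neutralized first): it has attribute Y1.
By R23 (it is in state N1): it is in category L.
By R32 (it is tagged Q1): it is tagged P1.
By R33 (it is tagged H, it meets criterion Z): it is classified as G.
By R34 (it satisfies condition K1, it meets criterion Z): it is flammable.
By R35 (it is classified as G): it is in state U.
By R38 (it is tagged P1): it has marker U1.
By R4 (it is aqueous, it requires a fume hood, it is in category L): it has marker F.
By R5 (it has marker F, it is in category E1): it carries flag T.
By R17 (it has attribute Y1, it is tagged E, it is stored cold): it is inert.
By R19 (it is inert, it is light-sensitive): it has marker S1.
By R26 (it is flammable): it meets criterion P.
By R6 (it carries flag T, it has marker U1, it meets criterion P): it carries flag B.
By R10 (it carries flag B): it meets criterion X1.
By R13 (it has marker S1): it is hazardous.
By R22 (it is hazardous, it is in state U): it meets criterion A.
By R27 (it meets criterion A, it meets criterion X1): it is corrosive.
By R36 (it is corrosive): it is volatile.

Yes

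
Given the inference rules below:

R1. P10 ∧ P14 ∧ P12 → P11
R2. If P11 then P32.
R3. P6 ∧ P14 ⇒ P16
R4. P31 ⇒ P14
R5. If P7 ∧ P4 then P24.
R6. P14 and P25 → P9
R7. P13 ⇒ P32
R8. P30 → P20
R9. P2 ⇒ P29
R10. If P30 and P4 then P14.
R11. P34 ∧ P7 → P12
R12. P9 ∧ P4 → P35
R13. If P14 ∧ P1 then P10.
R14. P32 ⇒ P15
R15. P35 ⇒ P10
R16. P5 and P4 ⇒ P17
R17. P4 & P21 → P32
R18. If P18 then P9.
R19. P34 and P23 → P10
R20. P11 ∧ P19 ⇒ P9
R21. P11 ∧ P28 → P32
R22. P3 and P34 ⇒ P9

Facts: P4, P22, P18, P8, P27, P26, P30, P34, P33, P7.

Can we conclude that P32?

P14  (by R10: P30, P4)
P12  (by R11: P34, P7)
P9  (by R18: P18)
P35  (by R12: P9, P4)
P10  (by R15: P35)
P11  (by R1: P10, P14, P12)
P32  (by R2: P11)

Yes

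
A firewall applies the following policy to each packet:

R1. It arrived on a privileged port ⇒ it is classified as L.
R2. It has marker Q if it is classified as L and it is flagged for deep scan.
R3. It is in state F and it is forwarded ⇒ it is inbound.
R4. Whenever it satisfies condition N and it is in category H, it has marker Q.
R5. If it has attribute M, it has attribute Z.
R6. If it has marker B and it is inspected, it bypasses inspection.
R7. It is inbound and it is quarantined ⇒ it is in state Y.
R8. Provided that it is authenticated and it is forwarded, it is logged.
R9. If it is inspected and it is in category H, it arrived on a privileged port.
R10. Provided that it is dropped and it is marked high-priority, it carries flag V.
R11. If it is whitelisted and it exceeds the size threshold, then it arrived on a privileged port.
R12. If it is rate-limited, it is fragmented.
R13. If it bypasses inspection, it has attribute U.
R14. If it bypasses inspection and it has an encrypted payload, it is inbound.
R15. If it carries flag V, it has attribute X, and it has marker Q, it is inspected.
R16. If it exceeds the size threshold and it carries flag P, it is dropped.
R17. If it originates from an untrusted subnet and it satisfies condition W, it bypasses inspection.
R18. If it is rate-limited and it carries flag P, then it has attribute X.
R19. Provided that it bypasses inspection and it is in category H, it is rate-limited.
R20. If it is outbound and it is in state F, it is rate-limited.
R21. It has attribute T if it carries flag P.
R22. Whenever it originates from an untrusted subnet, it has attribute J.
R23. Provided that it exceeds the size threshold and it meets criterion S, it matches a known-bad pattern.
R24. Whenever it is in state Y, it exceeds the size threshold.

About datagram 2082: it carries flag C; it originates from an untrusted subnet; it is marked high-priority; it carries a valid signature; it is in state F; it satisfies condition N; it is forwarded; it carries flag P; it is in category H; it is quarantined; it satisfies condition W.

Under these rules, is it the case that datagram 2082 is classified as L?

Yes

By R3 (it is in state F, it is forwarded): it is inbound.
By R4 (it satisfies condition N, it is in category H): it has marker Q.
By R7 (it is inbound, it is quarantined): it is in state Y.
By R17 (it originates from an untrusted subnet, it satisfies condition W): it bypasses inspection.
By R19 (it bypasses inspection, it is in category H): it is rate-limited.
By R24 (it is in state Y): it exceeds the size threshold.
By R16 (it exceeds the size threshold, it carries flag P): it is dropped.
By R18 (it is rate-limited, it carries flag P): it has attribute X.
By R10 (it is dropped, it is marked high-priority): it carries flag V.
By R15 (it carries flag V, it has attribute X, it has marker Q): it is inspected.
By R9 (it is inspected, it is in category H): it arrived on a privileged port.
By R1 (it arrived on a privileged port): it is classified as L.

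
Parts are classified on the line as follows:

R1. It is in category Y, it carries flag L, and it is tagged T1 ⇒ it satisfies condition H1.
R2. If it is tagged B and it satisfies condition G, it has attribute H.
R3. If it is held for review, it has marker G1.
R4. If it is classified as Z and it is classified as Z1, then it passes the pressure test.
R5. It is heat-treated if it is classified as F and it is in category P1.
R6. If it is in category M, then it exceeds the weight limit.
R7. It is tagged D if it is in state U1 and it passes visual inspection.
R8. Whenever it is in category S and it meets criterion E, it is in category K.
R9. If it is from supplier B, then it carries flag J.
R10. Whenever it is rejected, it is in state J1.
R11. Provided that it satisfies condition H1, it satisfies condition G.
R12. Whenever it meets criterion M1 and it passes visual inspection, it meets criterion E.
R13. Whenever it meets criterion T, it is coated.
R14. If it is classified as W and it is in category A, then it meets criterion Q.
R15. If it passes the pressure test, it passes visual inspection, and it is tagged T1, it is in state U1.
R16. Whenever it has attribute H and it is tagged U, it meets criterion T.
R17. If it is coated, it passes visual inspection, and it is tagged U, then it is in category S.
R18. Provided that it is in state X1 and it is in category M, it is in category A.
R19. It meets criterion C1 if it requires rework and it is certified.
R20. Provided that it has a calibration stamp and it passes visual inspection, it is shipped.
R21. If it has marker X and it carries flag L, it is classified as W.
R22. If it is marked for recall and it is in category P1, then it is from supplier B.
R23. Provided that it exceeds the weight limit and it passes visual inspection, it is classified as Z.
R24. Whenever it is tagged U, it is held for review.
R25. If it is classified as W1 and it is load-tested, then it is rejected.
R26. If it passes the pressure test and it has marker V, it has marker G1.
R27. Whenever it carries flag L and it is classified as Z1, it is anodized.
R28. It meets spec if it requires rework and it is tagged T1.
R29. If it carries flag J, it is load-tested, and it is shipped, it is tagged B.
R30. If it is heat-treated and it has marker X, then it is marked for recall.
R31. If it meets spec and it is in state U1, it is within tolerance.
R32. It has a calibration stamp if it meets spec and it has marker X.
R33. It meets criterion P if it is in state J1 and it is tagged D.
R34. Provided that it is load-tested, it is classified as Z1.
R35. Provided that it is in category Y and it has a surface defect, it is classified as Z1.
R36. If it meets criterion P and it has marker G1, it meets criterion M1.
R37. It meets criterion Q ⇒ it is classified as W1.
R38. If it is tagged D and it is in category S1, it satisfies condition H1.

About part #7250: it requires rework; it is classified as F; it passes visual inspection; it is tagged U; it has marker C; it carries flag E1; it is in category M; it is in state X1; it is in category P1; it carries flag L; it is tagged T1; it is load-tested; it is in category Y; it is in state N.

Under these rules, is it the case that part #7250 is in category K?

Forward chaining from the given facts derives: satisfies condition H1, is heat-treated, exceeds the weight limit, satisfies condition G, is in category A, is classified as Z, is held for review, meets spec, is classified as Z1, has marker G1, passes the pressure test, is in state U1, is anodized, is within tolerance, is tagged D.
The only rule concluding "it is in category K" is R8, which needs "it is in category S"; that is never established.

No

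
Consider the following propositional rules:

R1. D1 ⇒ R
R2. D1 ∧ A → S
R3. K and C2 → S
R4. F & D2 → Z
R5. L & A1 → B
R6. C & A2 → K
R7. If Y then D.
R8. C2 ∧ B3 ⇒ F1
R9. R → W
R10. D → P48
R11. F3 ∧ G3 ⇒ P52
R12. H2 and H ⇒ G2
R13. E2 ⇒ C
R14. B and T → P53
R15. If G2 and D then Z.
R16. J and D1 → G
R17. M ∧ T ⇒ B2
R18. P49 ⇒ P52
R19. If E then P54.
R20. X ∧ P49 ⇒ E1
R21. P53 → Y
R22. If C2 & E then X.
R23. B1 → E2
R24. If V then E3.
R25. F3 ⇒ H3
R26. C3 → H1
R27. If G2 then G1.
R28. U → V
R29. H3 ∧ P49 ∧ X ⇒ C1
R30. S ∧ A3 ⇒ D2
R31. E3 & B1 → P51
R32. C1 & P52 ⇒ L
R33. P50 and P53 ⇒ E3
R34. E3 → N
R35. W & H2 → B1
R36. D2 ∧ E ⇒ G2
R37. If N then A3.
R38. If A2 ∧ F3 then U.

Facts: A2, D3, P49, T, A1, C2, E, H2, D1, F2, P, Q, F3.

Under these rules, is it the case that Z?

Yes

R  (by R1: D1)
W  (by R9: R)
P52  (by R18: P49)
X  (by R22: C2, E)
H3  (by R25: F3)
C1  (by R29: H3, P49, X)
L  (by R32: C1, P52)
B1  (by R35: W, H2)
U  (by R38: A2, F3)
B  (by R5: L, A1)
P53  (by R14: B, T)
Y  (by R21: P53)
E2  (by R23: B1)
V  (by R28: U)
D  (by R7: Y)
C  (by R13: E2)
E3  (by R24: V)
N  (by R34: E3)
A3  (by R37: N)
K  (by R6: C, A2)
S  (by R3: K, C2)
D2  (by R30: S, A3)
G2  (by R36: D2, E)
Z  (by R15: G2, D)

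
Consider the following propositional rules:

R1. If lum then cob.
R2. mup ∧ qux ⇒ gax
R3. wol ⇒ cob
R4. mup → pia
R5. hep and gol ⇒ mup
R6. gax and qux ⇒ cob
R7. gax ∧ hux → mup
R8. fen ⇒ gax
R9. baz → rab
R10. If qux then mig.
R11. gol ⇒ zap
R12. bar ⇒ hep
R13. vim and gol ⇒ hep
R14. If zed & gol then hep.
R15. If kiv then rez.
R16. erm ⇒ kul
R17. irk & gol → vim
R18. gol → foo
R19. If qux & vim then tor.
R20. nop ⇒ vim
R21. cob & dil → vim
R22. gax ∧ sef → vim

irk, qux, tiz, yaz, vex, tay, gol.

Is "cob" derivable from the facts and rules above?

vim  (by R17: irk, gol)
hep  (by R13: vim, gol)
mup  (by R5: hep, gol)
gax  (by R2: mup, qux)
cob  (by R6: gax, qux)

Yes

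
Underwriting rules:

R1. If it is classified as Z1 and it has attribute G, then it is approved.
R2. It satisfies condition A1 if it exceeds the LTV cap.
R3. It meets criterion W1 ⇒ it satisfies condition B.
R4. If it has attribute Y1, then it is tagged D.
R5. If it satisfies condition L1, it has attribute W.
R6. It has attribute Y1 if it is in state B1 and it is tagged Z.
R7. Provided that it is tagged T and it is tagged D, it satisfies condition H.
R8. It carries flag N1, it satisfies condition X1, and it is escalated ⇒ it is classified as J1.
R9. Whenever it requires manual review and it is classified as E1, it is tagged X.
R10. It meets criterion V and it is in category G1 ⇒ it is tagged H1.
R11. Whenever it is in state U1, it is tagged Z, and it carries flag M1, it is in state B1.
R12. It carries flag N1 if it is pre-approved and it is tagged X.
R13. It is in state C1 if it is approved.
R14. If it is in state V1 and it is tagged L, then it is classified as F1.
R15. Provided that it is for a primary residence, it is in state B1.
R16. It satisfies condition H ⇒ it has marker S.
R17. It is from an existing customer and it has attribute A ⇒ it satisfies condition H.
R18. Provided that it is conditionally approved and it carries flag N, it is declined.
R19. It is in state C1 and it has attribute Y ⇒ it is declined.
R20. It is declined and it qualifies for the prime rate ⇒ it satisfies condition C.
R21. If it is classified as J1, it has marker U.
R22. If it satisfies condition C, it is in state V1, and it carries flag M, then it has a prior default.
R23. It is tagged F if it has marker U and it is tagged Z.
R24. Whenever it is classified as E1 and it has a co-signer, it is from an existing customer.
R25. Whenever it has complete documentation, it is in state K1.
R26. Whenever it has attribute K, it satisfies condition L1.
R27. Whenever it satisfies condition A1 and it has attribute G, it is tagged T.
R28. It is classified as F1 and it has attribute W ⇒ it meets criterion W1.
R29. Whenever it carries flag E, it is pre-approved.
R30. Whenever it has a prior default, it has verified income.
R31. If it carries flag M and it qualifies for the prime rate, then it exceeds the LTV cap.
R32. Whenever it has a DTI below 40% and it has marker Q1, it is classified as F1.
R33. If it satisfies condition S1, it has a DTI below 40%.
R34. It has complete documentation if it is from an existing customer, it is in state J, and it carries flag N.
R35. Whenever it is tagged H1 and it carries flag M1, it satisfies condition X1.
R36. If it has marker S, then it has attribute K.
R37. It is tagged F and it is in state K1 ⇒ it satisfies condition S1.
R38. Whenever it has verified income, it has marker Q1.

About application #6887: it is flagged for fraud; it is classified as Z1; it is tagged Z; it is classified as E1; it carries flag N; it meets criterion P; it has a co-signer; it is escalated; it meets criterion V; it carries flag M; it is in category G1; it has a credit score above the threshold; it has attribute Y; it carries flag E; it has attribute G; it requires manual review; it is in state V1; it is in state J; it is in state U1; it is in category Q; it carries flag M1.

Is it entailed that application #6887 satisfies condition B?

Forward chaining from the given facts derives: is approved, is tagged X, is tagged H1, is in state B1, is in state C1, is declined, is from an existing customer, is pre-approved, has complete documentation, satisfies condition X1, has attribute Y1, carries flag N1, is in state K1, is tagged D, is classified as J1, has marker U, is tagged F, satisfies condition S1, has a DTI below 40%.
The only rule concluding "it satisfies condition B" is R3, which needs "it meets criterion W1"; that is never established.

No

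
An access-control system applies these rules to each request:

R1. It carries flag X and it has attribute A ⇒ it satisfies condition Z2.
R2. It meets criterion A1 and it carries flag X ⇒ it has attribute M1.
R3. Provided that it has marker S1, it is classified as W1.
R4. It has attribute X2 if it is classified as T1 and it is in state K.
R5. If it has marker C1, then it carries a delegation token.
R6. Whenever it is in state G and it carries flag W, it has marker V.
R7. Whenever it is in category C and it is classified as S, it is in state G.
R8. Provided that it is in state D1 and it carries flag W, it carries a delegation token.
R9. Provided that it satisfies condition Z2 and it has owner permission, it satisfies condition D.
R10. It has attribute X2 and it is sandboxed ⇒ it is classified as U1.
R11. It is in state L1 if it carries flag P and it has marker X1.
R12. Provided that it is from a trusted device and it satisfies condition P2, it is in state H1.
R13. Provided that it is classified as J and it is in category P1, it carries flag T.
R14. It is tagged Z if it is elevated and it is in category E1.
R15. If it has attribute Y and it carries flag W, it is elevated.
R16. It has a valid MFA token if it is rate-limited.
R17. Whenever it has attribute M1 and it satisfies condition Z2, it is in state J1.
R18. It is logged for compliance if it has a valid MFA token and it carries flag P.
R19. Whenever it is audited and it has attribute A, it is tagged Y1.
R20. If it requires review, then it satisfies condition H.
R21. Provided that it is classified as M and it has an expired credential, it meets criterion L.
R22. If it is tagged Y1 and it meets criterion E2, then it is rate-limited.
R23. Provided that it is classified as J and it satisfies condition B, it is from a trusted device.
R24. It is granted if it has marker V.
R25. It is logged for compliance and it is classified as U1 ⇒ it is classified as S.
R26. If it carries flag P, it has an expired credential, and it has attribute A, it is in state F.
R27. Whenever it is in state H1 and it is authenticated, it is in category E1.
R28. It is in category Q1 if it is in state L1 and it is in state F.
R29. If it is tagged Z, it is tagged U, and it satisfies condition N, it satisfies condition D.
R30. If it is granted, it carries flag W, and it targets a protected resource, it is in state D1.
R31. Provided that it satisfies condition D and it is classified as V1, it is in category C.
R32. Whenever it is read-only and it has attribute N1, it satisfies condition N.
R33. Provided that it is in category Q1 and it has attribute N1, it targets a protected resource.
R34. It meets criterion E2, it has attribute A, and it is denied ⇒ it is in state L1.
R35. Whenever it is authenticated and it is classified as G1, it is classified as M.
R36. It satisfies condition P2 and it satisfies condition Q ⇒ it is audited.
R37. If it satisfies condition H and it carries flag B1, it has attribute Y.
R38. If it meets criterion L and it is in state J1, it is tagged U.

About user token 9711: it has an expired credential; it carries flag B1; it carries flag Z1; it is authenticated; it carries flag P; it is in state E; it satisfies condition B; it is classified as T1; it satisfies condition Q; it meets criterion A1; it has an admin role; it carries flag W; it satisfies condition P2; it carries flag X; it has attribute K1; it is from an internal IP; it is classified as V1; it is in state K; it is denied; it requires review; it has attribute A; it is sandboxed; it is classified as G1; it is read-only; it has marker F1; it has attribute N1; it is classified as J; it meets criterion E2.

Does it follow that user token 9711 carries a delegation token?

Yes

By R1 (it carries flag X, it has attribute A): it satisfies condition Z2.
By R2 (it meets criterion A1, it carries flag X): it has attribute M1.
By R4 (it is classified as T1, it is in state K): it has attribute X2.
By R10 (it has attribute X2, it is sandboxed): it is classified as U1.
By R17 (it has attribute M1, it satisfies condition Z2): it is in state J1.
By R20 (it requires review): it satisfies condition H.
By R23 (it is classified as J, it satisfies condition B): it is from a trusted device.
By R26 (it carries flag P, it has an expired credential, it has attribute A): it is in state F.
By R32 (it is read-only, it has attribute N1): it satisfies condition N.
By R34 (it meets criterion E2, it has attribute A, it is denied): it is in state L1.
By R35 (it is authenticated, it is classified as G1): it is classified as M.
By R36 (it satisfies condition P2, it satisfies condition Q): it is audited.
By R37 (it satisfies condition H, it carries flag B1): it has attribute Y.
By R12 (it is from a trusted device, it satisfies condition P2): it is in state H1.
By R15 (it has attribute Y, it carries flag W): it is elevated.
By R19 (it is audited, it has attribute A): it is tagged Y1.
By R21 (it is classified as M, it has an expired credential): it meets criterion L.
By R22 (it is tagged Y1, it meets criterion E2): it is rate-limited.
By R27 (it is in state H1, it is authenticated): it is in category E1.
By R28 (it is in state L1, it is in state F): it is in category Q1.
By R33 (it is in category Q1, it has attribute N1): it targets a protected resource.
By R38 (it meets criterion L, it is in state J1): it is tagged U.
By R14 (it is elevated, it is in category E1): it is tagged Z.
By R16 (it is rate-limited): it has a valid MFA token.
By R18 (it has a valid MFA token, it carries flag P): it is logged for compliance.
By R25 (it is logged for compliance, it is classified as U1): it is classified as S.
By R29 (it is tagged Z, it is tagged U, it satisfies condition N): it satisfies condition D.
By R31 (it satisfies condition D, it is classified as V1): it is in category C.
By R7 (it is in category C, it is classified as S): it is in state G.
By R6 (it is in state G, it carries flag W): it has marker V.
By R24 (it has marker V): it is granted.
By R30 (it is granted, it carries flag W, it targets a protected resource): it is in state D1.
By R8 (it is in state D1, it carries flag W): it carries a delegation token.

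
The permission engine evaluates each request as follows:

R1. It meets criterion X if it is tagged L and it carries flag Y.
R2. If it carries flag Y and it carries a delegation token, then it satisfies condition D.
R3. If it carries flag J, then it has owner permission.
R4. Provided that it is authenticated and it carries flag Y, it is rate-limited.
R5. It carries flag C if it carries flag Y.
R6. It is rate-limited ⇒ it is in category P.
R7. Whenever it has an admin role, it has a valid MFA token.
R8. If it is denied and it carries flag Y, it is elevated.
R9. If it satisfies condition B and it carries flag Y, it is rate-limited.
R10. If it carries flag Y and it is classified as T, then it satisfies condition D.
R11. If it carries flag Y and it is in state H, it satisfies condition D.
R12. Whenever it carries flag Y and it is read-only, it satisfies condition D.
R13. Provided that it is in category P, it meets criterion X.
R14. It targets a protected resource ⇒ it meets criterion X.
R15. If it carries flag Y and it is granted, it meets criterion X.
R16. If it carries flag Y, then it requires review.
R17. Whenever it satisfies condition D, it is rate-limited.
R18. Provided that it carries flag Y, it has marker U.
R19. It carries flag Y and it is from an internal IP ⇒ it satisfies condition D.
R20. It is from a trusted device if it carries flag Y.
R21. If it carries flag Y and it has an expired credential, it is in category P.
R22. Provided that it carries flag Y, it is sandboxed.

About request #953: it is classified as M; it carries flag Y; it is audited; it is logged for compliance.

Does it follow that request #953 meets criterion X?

No

Forward chaining from the given facts derives: carries flag C, requires review, has marker U, is from a trusted device, is sandboxed.
Rules concluding "it meets criterion X": R1 needs "it is tagged L"; R13 needs "it is in category P"; R14 needs "it targets a protected resource"; R15 needs "it is granted" — none of these are established.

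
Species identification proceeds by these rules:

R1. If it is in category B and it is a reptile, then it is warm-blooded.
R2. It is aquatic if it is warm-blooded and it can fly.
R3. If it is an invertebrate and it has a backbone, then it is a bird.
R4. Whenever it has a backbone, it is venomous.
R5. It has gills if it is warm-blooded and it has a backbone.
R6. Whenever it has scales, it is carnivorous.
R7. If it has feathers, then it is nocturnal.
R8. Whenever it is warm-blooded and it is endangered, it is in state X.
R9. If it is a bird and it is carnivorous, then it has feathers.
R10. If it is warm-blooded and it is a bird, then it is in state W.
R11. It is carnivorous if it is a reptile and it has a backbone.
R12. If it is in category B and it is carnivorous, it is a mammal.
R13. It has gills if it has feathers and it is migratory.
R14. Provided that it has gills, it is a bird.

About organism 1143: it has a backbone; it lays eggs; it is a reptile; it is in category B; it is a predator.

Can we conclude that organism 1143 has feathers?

Yes

By R1 (it is in category B, it is a reptile): it is warm-blooded.
By R5 (it is warm-blooded, it has a backbone): it has gills.
By R11 (it is a reptile, it has a backbone): it is carnivorous.
By R14 (it has gills): it is a bird.
By R9 (it is a bird, it is carnivorous): it has feathers.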